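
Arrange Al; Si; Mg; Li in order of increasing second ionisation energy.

Mg < Si < Al < Li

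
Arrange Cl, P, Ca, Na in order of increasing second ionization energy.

Ca, P, Cl, Na

The second ionization energy removes an electron from the +1 ion. For each element: Cl⁺ still has 6 valence electrons; P⁺ still has 4 valence electrons; Ca⁺ still has 1 valence electron; Na⁺ is the bare [Ne] core.
Core electrons are held far more tightly than valence electrons, so Na tops the IE_2 order.
Valence configurations: Cl⁺ [Ne]3s²3p⁴, P⁺ [Ne]3s²3p², Ca⁺ [Ar]4s¹.
Tabulated IE_2 (kJ/mol): Cl 2298, P 1907, Ca 1145, Na 4562.
Hence IE_2: Ca < P < Cl < Na.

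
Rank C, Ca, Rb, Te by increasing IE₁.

C is in period 2, group 14; Ca is in period 4, group 2; Rb is in period 5, group 1; Te is in period 5, group 16.
Removing the outermost electron gets harder across a period and easier down a group.
Neither a single period nor a single group — weigh both effects.
Ca > Rb: relative to Rb, both the across-period and down-group shifts push Ca's first ionization energy up.
Te > Ca: period and group pull opposite ways; the across-period shift dominates (869 vs 590 kJ/mol).
C > Te: the two effects oppose for this pair; the down-group effect wins (1086 vs 869 kJ/mol).
Approximate values (kJ/mol): C 1086, Ca 590, Rb 403, Te 869.
So from lowest to highest: Rb < Ca < Te < C.

Rb < Ca < Te < C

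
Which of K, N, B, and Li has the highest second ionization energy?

Li

IE_2 is the cost of taking one more electron from the +1 cation: K⁺ is the bare [Ar] core; N⁺ still has 4 valence electrons; B⁺ still has 2 valence electrons; Li⁺ is the bare [He] core.
Pulling an electron out of a noble-gas core costs far more than removing a remaining valence electron, so K and Li sit at the high end of IE_2.
Valence configurations: N⁺ [He]2s²2p², B⁺ [He]2s².
Tabulated IE_2 (kJ/mol): K 3052, N 2856, B 2427, Li 7298.
Hence IE_2: B < N < K < Li.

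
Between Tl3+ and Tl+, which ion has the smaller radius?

Both ions have Z = 81 protons, but Tl3+ has lost more electrons, so its remaining electrons feel a larger effective nuclear charge per electron and are pulled in more tightly.
Higher positive charge → smaller ion, so Tl+ > Tl3+.

Tl3+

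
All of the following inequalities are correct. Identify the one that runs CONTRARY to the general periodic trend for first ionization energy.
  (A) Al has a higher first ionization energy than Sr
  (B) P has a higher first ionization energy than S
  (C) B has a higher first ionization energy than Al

The general trend: first ionization energy increases across a period and decreases down a group.
(A) Al (period 3, group 13) vs Sr (period 5, group 2): the stated order agrees with the simple trend.
(B) P (period 3, group 15) vs S (period 3, group 16): the stated order contradicts the simple trend.
(C) B (period 2, group 13) vs Al (period 3, group 13): the stated order agrees with the simple trend.
The exception is (B): S (3p⁴) ionizes more easily than half-filled P (3p³) because the paired 3p electron in S is pushed out by e⁻–e⁻ repulsion.

(B)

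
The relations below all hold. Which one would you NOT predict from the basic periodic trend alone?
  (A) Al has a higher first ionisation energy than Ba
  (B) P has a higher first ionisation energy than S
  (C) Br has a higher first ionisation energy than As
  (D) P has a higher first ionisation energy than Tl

(B)

The general trend: first ionisation energy increases across a period and decreases down a group.
(A) Al (period 3, group 13) vs Ba (period 6, group 2): the stated order agrees with the simple trend.
(B) P (period 3, group 15) vs S (period 3, group 16): the stated order contradicts the simple trend.
(C) Br (period 4, group 17) vs As (period 4, group 15): the stated order agrees with the simple trend.
(D) P (period 3, group 15) vs Tl (period 6, group 13): the stated order agrees with the simple trend.
The exception is (B): S (3p⁴) ionizes more easily than half-filled P (3p³) because the paired 3p electron in S is pushed out by e⁻–e⁻ repulsion.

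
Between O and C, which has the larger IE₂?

After 1 electron has been removed, what remains? O⁺ still has 5 valence electrons; C⁺ still has 3 valence electrons.
All are still removing valence electrons, so compare the +1 ions as you would atoms: IE_2 generally rises across a period (higher Z_eff) and falls down a group (larger shell), subject to the usual subshell exceptions.
Valence configurations: O⁺ [He]2s²2p³, C⁺ [He]2s²2p¹.
Tabulated IE_2 (kJ/mol): O 3388, C 2353.
So the second ionization energies run C < O.

O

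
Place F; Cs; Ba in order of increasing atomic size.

F < Ba < Cs

F is in period 2, group 17; Cs is in period 6, group 1; Ba is in period 6, group 2.
Moving right in a period, electrons are added to the same shell under a stronger nuclear pull, so atoms get smaller; moving down, a new shell is opened and atoms get larger.
Here both period and group differ, so the two effects have to be weighed against each other.
Ba > F: both effects reinforce here, so Ba is clearly the larger of the two.
Cs > Ba: Cs lies to the left of Ba in period 6, so the across-period effect alone puts Cs larger.
Approximate values (pm): F 64, Cs 232, Ba 196.
So from smallest to largest: F < Ba < Cs.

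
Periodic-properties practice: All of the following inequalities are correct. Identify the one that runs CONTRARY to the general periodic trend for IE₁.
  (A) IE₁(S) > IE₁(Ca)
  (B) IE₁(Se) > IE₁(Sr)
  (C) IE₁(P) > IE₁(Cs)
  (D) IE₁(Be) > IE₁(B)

(D)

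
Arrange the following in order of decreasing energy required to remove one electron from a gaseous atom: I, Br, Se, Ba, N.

N is in period 2, group 15; Se is in period 4, group 16; Br is in period 4, group 17; I is in period 5, group 17; Ba is in period 6, group 2.
Removing the outermost electron gets harder across a period and easier down a group.
Neither a single period nor a single group — weigh both effects.
Se > Ba: relative to Ba, both the across-period and down-group shifts push Se's first ionization energy up.
I > Se: period and group pull opposite ways; the across-period shift dominates (1008 vs 941 kJ/mol).
Br > I: they share group 17; the group trend gives Br the larger value.
N > Br: period and group pull opposite ways; the down-group shift dominates (1402 vs 1140 kJ/mol).
Tabulated first ionization energy (kJ/mol): N 1402, Se 941, Br 1140, I 1008, Ba 503.
So from highest to lowest: N > Br > I > Se > Ba.

N > Br > I > Se > Ba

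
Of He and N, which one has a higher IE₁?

Removing the outermost electron gets harder across a period and easier down a group.
Here both period and group differ, so the two effects have to be weighed against each other.
He > N: relative to N, both the across-period and down-group shifts push He's first ionization energy up.
Tabulated first ionization energy (kJ/mol): He 2372, N 1402.
So He has the higher IE₁ (He > N).

He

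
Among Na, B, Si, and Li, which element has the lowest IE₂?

After 1 electron has been removed, what remains? Na⁺ is the bare [Ne] core; B⁺ still has 2 valence electrons; Si⁺ still has 3 valence electrons; Li⁺ is the bare [He] core.
Pulling an electron out of a noble-gas core costs far more than removing a remaining valence electron, so Na and Li sit at the high end of IE_2.
Valence configurations: B⁺ [He]2s², Si⁺ [Ne]3s²3p¹.
Approximate IE_2 values (kJ/mol): Na 4562, B 2427, Si 1577, Li 7298.
Overall IE_2 order: Si < B < Na < Li.

Si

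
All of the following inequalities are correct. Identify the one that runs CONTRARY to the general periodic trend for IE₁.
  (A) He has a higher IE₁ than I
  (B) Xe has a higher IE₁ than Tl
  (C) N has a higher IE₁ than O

(C)

The general trend: IE₁ increases across a period and decreases down a group.
(A) He (period 1, group 18) vs I (period 5, group 17): the stated order agrees with the simple trend.
(B) Xe (period 5, group 18) vs Tl (period 6, group 13): the stated order agrees with the simple trend.
(C) N (period 2, group 15) vs O (period 2, group 16): the stated order contradicts the simple trend.
The exception is (C): pairing an electron in O's 2p⁴ costs repulsion energy, so O ionizes more easily than half-filled N (2p³).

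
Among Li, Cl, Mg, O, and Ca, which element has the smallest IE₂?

IE_2 is the cost of taking one more electron from the +1 cation: Li⁺ is the bare [He] core; Cl⁺ still has 6 valence electrons; Mg⁺ still has 1 valence electron; O⁺ still has 5 valence electrons; Ca⁺ still has 1 valence electron.
Core electrons are held far more tightly than valence electrons, so Li tops the IE_2 order.
Valence configurations: Cl⁺ [Ne]3s²3p⁴, Mg⁺ [Ne]3s¹, O⁺ [He]2s²2p³, Ca⁺ [Ar]4s¹.
The numbers (kJ/mol): Li 7298, Cl 2298, Mg 1451, O 3388, Ca 1145.
So the second ionization energies run Ca < Mg < Cl < O < Li.

Ca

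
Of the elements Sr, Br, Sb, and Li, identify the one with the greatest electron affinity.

Li is in period 2, group 1; Br is in period 4, group 17; Sr is in period 5, group 2; Sb is in period 5, group 15.
Adding an electron releases more energy for atoms nearer the top right (short of the noble gases).
These span different periods and groups, so the two trends combine.
Li > Sr: period and group pull opposite ways; the down-group shift dominates (60 vs 5 kJ/mol).
Sb > Li: period and group pull opposite ways; the across-period shift dominates (103 vs 60 kJ/mol).
Br > Sb: relative to Sb, both the across-period and down-group shifts push Br's electron affinity up.
Approximate values (kJ/mol): Li 60, Br 325, Sr 5, Sb 103.
The greatest electron affinity among these belongs to Br.

Br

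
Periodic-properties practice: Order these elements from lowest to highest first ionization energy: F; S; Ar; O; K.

K, S, O, Ar, F

Removing the outermost electron gets harder across a period and easier down a group.
Neither a single period nor a single group — weigh both effects.
S > K: both effects reinforce here, so S is clearly the higher of the two.
O > S: O sits above S in group 16, so the down-group effect alone puts O higher.
Ar > O: the two effects oppose for this pair; the across-period effect wins (1521 vs 1314 kJ/mol).
F > Ar: the two effects oppose for this pair; the down-group effect wins (1681 vs 1521 kJ/mol).
Approximate values (kJ/mol): O 1314, F 1681, S 1000, Ar 1521, K 419.
So from lowest to highest: K < S < O < Ar < F.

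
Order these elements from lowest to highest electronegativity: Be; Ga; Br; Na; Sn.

Smaller atoms with higher effective nuclear charge are more electronegative.
These span different periods and groups, so the two trends combine.
Be > Na: both effects reinforce here, so Be is clearly the higher of the two.
Ga > Be: period and group pull opposite ways; the across-period shift dominates (1.81 vs 1.57).
Sn > Ga: period and group pull opposite ways; the across-period shift dominates (1.96 vs 1.81).
Br > Sn: both effects reinforce here, so Br is clearly the higher of the two.
Approximate values (Pauling): Be 1.57, Na 0.93, Ga 1.81, Br 2.96, Sn 1.96.
So from lowest to highest: Na < Be < Ga < Sn < Br.

Na < Be < Ga < Sn < Br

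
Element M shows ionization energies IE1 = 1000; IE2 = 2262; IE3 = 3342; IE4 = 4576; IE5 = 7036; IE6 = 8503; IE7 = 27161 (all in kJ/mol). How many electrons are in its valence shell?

6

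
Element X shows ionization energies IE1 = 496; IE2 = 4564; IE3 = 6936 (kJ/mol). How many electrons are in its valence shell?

1

Look for the largest jump between consecutive ionization energies: IE2/IE1 ≈ 9.2, far larger than any earlier ratio.
That jump marks the point where a core electron is being removed. So the atom has 1 valence electron.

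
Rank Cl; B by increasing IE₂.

The second ionization energy removes an electron from the +1 ion. For each element: Cl⁺ still has 6 valence electrons; B⁺ still has 2 valence electrons.
All are still removing valence electrons, so compare the +1 ions as you would atoms: IE_2 generally rises across a period (higher Z_eff) and falls down a group (larger shell), subject to the usual subshell exceptions.
Valence configurations: Cl⁺ [Ne]3s²3p⁴, B⁺ [He]2s².
Approximate IE_2 values (kJ/mol): Cl 2298, B 2427.
Putting it together, IE_2: Cl < B.

Cl, B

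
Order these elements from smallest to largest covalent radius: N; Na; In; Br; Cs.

N is in period 2, group 15; Na is in period 3, group 1; Br is in period 4, group 17; In is in period 5, group 13; Cs is in period 6, group 1.
Moving right in a period, electrons are added to the same shell under a stronger nuclear pull, so atoms get smaller; moving down, a new shell is opened and atoms get larger.
Here both period and group differ, so the two effects have to be weighed against each other.
Br > N: period and group pull opposite ways; the down-group shift dominates (114 vs 71 pm).
In > Br: relative to Br, both the across-period and down-group shifts push In's atomic radius up.
Na > In: period and group pull opposite ways; the across-period shift dominates (155 vs 142 pm).
Cs > Na: Cs sits below Na in group 1, so the down-group effect alone puts Cs larger.
For reference (pm): N 71, Na 155, Br 114, In 142, Cs 232.
So from smallest to largest: N < Br < In < Na < Cs.

N < Br < In < Na < Cs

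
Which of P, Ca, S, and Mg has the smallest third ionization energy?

IE_3 is the cost of taking one more electron from the +2 cation: P²⁺ still has 3 valence electrons; Ca²⁺ is the bare [Ar] core; S²⁺ still has 4 valence electrons; Mg²⁺ is the bare [Ne] core.
Breaking into a closed-shell core is much more expensive than removing a leftover valence electron — Ca and Mg have the largest IE_3 here.
Valence configurations: P²⁺ [Ne]3s²3p¹, S²⁺ [Ne]3s²3p².
Approximate IE_3 values (kJ/mol): P 2914, Ca 4912, S 3357, Mg 7733.
Hence IE_3: P < S < Ca < Mg.

P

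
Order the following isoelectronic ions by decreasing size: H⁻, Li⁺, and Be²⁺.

H⁻ > Li⁺ > Be²⁺

All of these have 2 electrons, so size is governed by nuclear charge alone: the more protons, the stronger the pull on the same electron cloud, and the smaller the ion.
Nuclear charges: Be²⁺ (Z=4), Li⁺ (Z=3), H⁻ (Z=1).
Largest to smallest: H⁻ > Li⁺ > Be²⁺.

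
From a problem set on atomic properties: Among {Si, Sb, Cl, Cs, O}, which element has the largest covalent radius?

Cs

O is in period 2, group 16; Si is in period 3, group 14; Cl is in period 3, group 17; Sb is in period 5, group 15; Cs is in period 6, group 1.
Across a period the added protons contract the valence shell; down a group each new principal shell makes the atom larger.
These span different periods and groups, so the two trends combine.
Cl > O: the two effects oppose for this pair; the down-group effect wins (99 vs 63 pm).
Si > Cl: both are in period 3; the period trend gives Si the larger value.
Sb > Si: period and group pull opposite ways; the down-group shift dominates (140 vs 116 pm).
Cs > Sb: both effects reinforce here, so Cs is clearly the larger of the two.
Tabulated atomic radius (pm): O 63, Si 116, Cl 99, Sb 140, Cs 232.
The largest covalent radius among these belongs to Cs.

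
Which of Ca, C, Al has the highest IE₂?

The second ionization energy removes an electron from the +1 ion. For each element: Ca⁺ still has 1 valence electron; C⁺ still has 3 valence electrons; Al⁺ still has 2 valence electrons.
All are still removing valence electrons, so compare the +1 ions as you would atoms: IE_2 generally rises across a period (higher Z_eff) and falls down a group (larger shell), subject to the usual subshell exceptions.
Valence configurations: Ca⁺ [Ar]4s¹, C⁺ [He]2s²2p¹, Al⁺ [Ne]3s².
Tabulated IE_2 (kJ/mol): Ca 1145, C 2353, Al 1817.
Putting it together, IE_2: Ca < Al < C.

C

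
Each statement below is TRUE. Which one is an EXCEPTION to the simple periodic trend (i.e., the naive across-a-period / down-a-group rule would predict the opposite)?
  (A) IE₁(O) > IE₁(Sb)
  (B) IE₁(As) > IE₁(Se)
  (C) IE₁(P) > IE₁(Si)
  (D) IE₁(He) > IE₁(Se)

(B)

The general trend: first ionisation energy increases across a period and decreases down a group.
(A) O (period 2, group 16) vs Sb (period 5, group 15): the stated order agrees with the simple trend.
(B) As (period 4, group 15) vs Se (period 4, group 16): the stated order contradicts the simple trend.
(C) P (period 3, group 15) vs Si (period 3, group 14): the stated order agrees with the simple trend.
(D) He (period 1, group 18) vs Se (period 4, group 16): the stated order agrees with the simple trend.
The exception is (B): Se (4p⁴) ionizes more easily than half-filled As (4p³).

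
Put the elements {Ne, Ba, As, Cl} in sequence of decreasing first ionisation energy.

Ne, Cl, As, Ba

Ne is in period 2, group 18; Cl is in period 3, group 17; As is in period 4, group 15; Ba is in period 6, group 2.
IE₁ increases left→right with effective nuclear charge and decreases top→bottom as the valence shell moves farther out.
These span different periods and groups, so the two trends combine.
As > Ba: relative to Ba, both the across-period and down-group shifts push As's first ionization energy up.
Cl > As: relative to As, both the across-period and down-group shifts push Cl's first ionization energy up.
Ne > Cl: both effects reinforce here, so Ne is clearly the higher of the two.
Tabulated first ionization energy (kJ/mol): Ne 2081, Cl 1251, As 947, Ba 503.
So from highest to lowest: Ne > Cl > As > Ba.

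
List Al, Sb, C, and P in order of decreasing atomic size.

Atomic radius shrinks across a period as nuclear charge pulls the same shell inward, and grows down a group as new shells are added.
Neither a single period nor a single group — weigh both effects.
P > C: the two effects oppose for this pair; the down-group effect wins (111 vs 75 pm).
Al > P: Al lies to the left of P in period 3, so the across-period effect alone puts Al larger.
Sb > Al: the two effects oppose for this pair; the down-group effect wins (140 vs 126 pm).
For reference (pm): C 75, Al 126, P 111, Sb 140.
So from largest to smallest: Sb > Al > P > C.

Sb > Al > P > C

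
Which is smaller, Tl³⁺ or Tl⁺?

Tl³⁺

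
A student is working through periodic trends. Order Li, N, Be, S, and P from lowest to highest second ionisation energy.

Be < P < S < N < Li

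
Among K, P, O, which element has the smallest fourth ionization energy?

P

Consider each +3 ion: K³⁺ is already 2 electrons into the core; P³⁺ still has 2 valence electrons; O³⁺ still has 3 valence electrons.
Usually core removal costs more than valence removal, but here the competition is close: a tightly held n=2 valence electron can cost more to remove than an n=3 core electron, so the actual values have to decide it.
Valence configurations: P³⁺ [Ne]3s², O³⁺ [He]2s²2p¹.
The numbers (kJ/mol): K 5877, P 4964, O 7469.
Putting it together, IE_4: P < K < O.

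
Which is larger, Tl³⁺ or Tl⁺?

Tl⁺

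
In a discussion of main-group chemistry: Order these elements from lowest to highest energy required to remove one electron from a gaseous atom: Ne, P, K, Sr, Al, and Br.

Ne is in period 2, group 18; Al is in period 3, group 13; P is in period 3, group 15; K is in period 4, group 1; Br is in period 4, group 17; Sr is in period 5, group 2.
Across a period the outer electron is held more tightly (higher IE₁); down a group it sits in a higher shell, more shielded, and comes off more easily.
Neither a single period nor a single group — weigh both effects.
Sr > K: period and group pull opposite ways; the across-period shift dominates (550 vs 419 kJ/mol).
Al > Sr: relative to Sr, both the across-period and down-group shifts push Al's first ionization energy up.
P > Al: both are in period 3; the period trend gives P the larger value.
Br > P: the two effects oppose for this pair; the across-period effect wins (1140 vs 1012 kJ/mol).
Ne > Br: both effects reinforce here, so Ne is clearly the higher of the two.
Tabulated first ionization energy (kJ/mol): Ne 2081, Al 578, P 1012, K 419, Br 1140, Sr 550.
So from lowest to highest: K < Sr < Al < P < Br < Ne.

K, Sr, Al, P, Br, Ne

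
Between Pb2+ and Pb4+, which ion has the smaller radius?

Pb4+

Both ions have Z = 82 protons, but Pb4+ has lost more electrons, so its remaining electrons feel a larger effective nuclear charge per electron and are pulled in more tightly.
Higher positive charge → smaller ion, so Pb2+ > Pb4+.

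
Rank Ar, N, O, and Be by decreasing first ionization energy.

Ar, N, O, Be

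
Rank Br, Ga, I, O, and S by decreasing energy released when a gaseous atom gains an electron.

O is in period 2, group 16; S is in period 3, group 16; Ga is in period 4, group 13; Br is in period 4, group 17; I is in period 5, group 17.
Atoms with high Z_eff and room in the valence shell (especially the halogens) have the most exothermic electron affinities.
Neither a single period nor a single group — weigh both effects.
O > Ga: both effects reinforce here, so O is clearly the higher of the two.
S > O: this pair runs against the simple trend — see the exception note.
I > S: period and group pull opposite ways; the across-period shift dominates (295 vs 200 kJ/mol).
Br > I: they share group 17; the group trend gives Br the larger value.
Note the exception: S has a higher electron affinity than O, contrary to the simple trend — the compact 2p subshell of O repels the added electron more than S's larger 3p does.
For reference (kJ/mol): O 141, S 200, Ga 29, Br 325, I 295.
So from highest to lowest: Br > I > S > O > Ga.

Br > I > S > O > Ga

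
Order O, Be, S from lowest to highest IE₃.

S, O, Be

After 2 electrons have been removed, what remains? O²⁺ still has 4 valence electrons; Be²⁺ is the bare [He] core; S²⁺ still has 4 valence electrons.
Pulling an electron out of a noble-gas core costs far more than removing a remaining valence electron, so Be sits at the high end of IE_3.
Valence configurations: O²⁺ [He]2s²2p², S²⁺ [Ne]3s²3p².
Tabulated IE_3 (kJ/mol): O 5300, Be 14849, S 3357.
So the third ionization energies run S < O < Be.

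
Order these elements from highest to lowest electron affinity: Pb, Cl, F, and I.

Cl > F > I > Pb

F is in period 2, group 17; Cl is in period 3, group 17; I is in period 5, group 17; Pb is in period 6, group 14.
Adding an electron releases more energy for atoms nearer the top right (short of the noble gases).
These span different periods and groups, so the two trends combine.
I > Pb: relative to Pb, both the across-period and down-group shifts push I's electron affinity up.
F > I: they share group 17; the group trend gives F the larger value.
Cl > F: this pair runs against the simple trend — see the exception note.
Note the exception: Cl has a higher electron affinity than F, contrary to the simple trend — F's small 2p subshell makes the incoming electron feel strong e⁻–e⁻ repulsion, so Cl actually releases more energy on gaining an electron.
Tabulated electron affinity (kJ/mol): F 328, Cl 349, I 295, Pb 35.
So from highest to lowest: Cl > F > I > Pb.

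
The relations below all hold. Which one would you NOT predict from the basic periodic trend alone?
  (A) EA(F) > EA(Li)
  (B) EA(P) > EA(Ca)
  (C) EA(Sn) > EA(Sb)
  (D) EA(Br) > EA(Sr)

(C)

The general trend: electron affinity increases across a period and decreases down a group.
(A) F (period 2, group 17) vs Li (period 2, group 1): the stated order agrees with the simple trend.
(B) P (period 3, group 15) vs Ca (period 4, group 2): the stated order agrees with the simple trend.
(C) Sn (period 5, group 14) vs Sb (period 5, group 15): the stated order contradicts the simple trend.
(D) Br (period 4, group 17) vs Sr (period 5, group 2): the stated order agrees with the simple trend.
The exception is (C): adding an electron to Sb's half-filled 5p³ is unfavourable, so Sn has the more exothermic EA.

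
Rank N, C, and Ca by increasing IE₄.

After 3 electrons have been removed, what remains? N³⁺ still has 2 valence electrons; C³⁺ still has 1 valence electron; Ca³⁺ is already 1 electron into the core.
Usually core removal costs more than valence removal, but here the competition is close: a tightly held n=2 valence electron can cost more to remove than an n=3 core electron, so the actual values have to decide it.
Valence configurations: N³⁺ [He]2s², C³⁺ [He]2s¹.
The numbers (kJ/mol): N 7475, C 6223, Ca 6491.
So the fourth ionization energies run C < Ca < N.

C, Ca, N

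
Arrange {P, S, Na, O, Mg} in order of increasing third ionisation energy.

IE_3 is the cost of taking one more electron from the +2 cation: P²⁺ still has 3 valence electrons; S²⁺ still has 4 valence electrons; Na²⁺ is already 1 electron into the core; O²⁺ still has 4 valence electrons; Mg²⁺ is the bare [Ne] core.
Pulling an electron out of a noble-gas core costs far more than removing a remaining valence electron, so Na and Mg sit at the high end of IE_3.
Valence configurations: P²⁺ [Ne]3s²3p¹, S²⁺ [Ne]3s²3p², O²⁺ [He]2s²2p².
Tabulated IE_3 (kJ/mol): P 2914, S 3357, Na 6910, O 5300, Mg 7733.
So the third ionization energies run P < S < O < Na < Mg.

P < S < O < Na < Mg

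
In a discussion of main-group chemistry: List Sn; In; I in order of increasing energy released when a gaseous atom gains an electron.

In < Sn < I

In is in period 5, group 13; Sn is in period 5, group 14; I is in period 5, group 17.
EA tends to increase across a period and decrease down a group, though the pattern is less regular than for IE or radius.
All lie in period 5, so electron affinity increases left to right.
So from lowest to highest: In < Sn < I.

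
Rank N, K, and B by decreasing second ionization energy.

K > N > B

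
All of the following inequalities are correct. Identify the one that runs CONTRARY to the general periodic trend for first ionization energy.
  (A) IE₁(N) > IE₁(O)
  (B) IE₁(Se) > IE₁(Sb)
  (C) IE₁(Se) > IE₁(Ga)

The general trend: first ionization energy increases across a period and decreases down a group.
(A) N (period 2, group 15) vs O (period 2, group 16): the stated order contradicts the simple trend.
(B) Se (period 4, group 16) vs Sb (period 5, group 15): the stated order agrees with the simple trend.
(C) Se (period 4, group 16) vs Ga (period 4, group 13): the stated order agrees with the simple trend.
The exception is (A): pairing an electron in O's 2p⁴ costs repulsion energy, so O ionizes more easily than half-filled N (2p³).

(A)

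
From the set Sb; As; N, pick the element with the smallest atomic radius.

N is in period 2, group 15; As is in period 4, group 15; Sb is in period 5, group 15.
Atomic radius shrinks across a period as nuclear charge pulls the same shell inward, and grows down a group as new shells are added.
All are in group 15, so atomic radius increases down the group.
The smallest atomic radius among these belongs to N.

N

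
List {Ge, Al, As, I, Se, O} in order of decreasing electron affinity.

O is in period 2, group 16; Al is in period 3, group 13; Ge is in period 4, group 14; As is in period 4, group 15; Se is in period 4, group 16; I is in period 5, group 17.
Atoms with high Z_eff and room in the valence shell (especially the halogens) have the most exothermic electron affinities.
These span different periods and groups, so the two trends combine.
As > Al: period and group pull opposite ways; the across-period shift dominates (78 vs 42 kJ/mol).
Ge > As: this pair runs against the simple trend — see the exception note.
O > Ge: relative to Ge, both the across-period and down-group shifts push O's electron affinity up.
Se > O: this pair runs against the simple trend — see the exception note.
I > Se: period and group pull opposite ways; the across-period shift dominates (295 vs 195 kJ/mol).
Note the exception: Ge has a higher electron affinity than As, contrary to the simple trend — adding an electron to As's half-filled 4p³ is unfavourable, so Ge (4p²) has the more exothermic EA.
Note the exception: Se has a higher electron affinity than O, contrary to the simple trend — O's compact 2p subshell gives strong electron–electron repulsion on the added electron.
Tabulated electron affinity (kJ/mol): O 141, Al 42, Ge 119, As 78, Se 195, I 295.
So from highest to lowest: I > Se > O > Ge > As > Al.

I > Se > O > Ge > As > Al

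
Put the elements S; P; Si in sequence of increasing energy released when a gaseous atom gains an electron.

Si is in period 3, group 14; P is in period 3, group 15; S is in period 3, group 16.
Atoms with high Z_eff and room in the valence shell (especially the halogens) have the most exothermic electron affinities.
All lie in period 3; the across-period trend (electron affinity increases left to right) applies, with the exception below.
Note the exception: Si has a higher electron affinity than P, contrary to the simple trend — adding an electron to P's half-filled 3p³ is unfavourable, so Si (3p²) has the more exothermic EA.
Tabulated electron affinity (kJ/mol): Si 134, P 72, S 200.
So from lowest to highest: P < Si < S.

P, Si, S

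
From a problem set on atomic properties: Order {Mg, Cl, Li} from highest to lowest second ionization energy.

After 1 electron has been removed, what remains? Mg⁺ still has 1 valence electron; Cl⁺ still has 6 valence electrons; Li⁺ is the bare [He] core.
Pulling an electron out of a noble-gas core costs far more than removing a remaining valence electron, so Li sits at the high end of IE_2.
Valence configurations: Mg⁺ [Ne]3s¹, Cl⁺ [Ne]3s²3p⁴.
The numbers (kJ/mol): Mg 1451, Cl 2298, Li 7298.
Overall IE_2 order: Mg < Cl < Li.

Li > Cl > Mg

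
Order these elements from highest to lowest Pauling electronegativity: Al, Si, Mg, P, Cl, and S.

Mg is in period 3, group 2; Al is in period 3, group 13; Si is in period 3, group 14; P is in period 3, group 15; S is in period 3, group 16; Cl is in period 3, group 17.
EN rises left→right (higher Z_eff, smaller atoms) and falls top→bottom (larger, more shielded atoms).
All lie in period 3, so electronegativity increases left to right.
So from highest to lowest: Cl > S > P > Si > Al > Mg.

Cl > S > P > Si > Al > Mg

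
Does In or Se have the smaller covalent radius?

Se

Se is in period 4, group 16; In is in period 5, group 13.
Across a period the added protons contract the valence shell; down a group each new principal shell makes the atom larger.
Neither a single period nor a single group — weigh both effects.
In > Se: relative to Se, both the across-period and down-group shifts push In's atomic radius up.
For reference (pm): Se 116, In 142.
So Se has the smaller covalent radius (Se < In).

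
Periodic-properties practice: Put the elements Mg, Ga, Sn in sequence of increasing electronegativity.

Mg is in period 3, group 2; Ga is in period 4, group 13; Sn is in period 5, group 14.
Atoms toward the upper right of the periodic table pull bonding electrons most strongly.
A diagonal step moves right (one effect) and down (the opposite effect) at once.
Ga > Mg: the two effects oppose for this pair; the across-period effect wins (1.81 vs 1.31).
Sn > Ga: period and group pull opposite ways; the across-period shift dominates (1.96 vs 1.81).
Approximate values (Pauling): Mg 1.31, Ga 1.81, Sn 1.96.
So from lowest to highest: Mg < Ga < Sn.

Mg < Ga < Sn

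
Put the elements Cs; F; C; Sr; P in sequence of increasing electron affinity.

C is in period 2, group 14; F is in period 2, group 17; P is in period 3, group 15; Sr is in period 5, group 2; Cs is in period 6, group 1.
EA tends to increase across a period and decrease down a group, though the pattern is less regular than for IE or radius.
Here both period and group differ, so the two effects have to be weighed against each other.
Cs > Sr: this pair runs against the simple trend — see the exception note.
P > Cs: both effects reinforce here, so P is clearly the higher of the two.
C > P: period and group pull opposite ways; the down-group shift dominates (122 vs 72 kJ/mol).
F > C: F lies to the right of C in period 2, so the across-period effect alone puts F higher.
Note the exception: Cs has a higher electron affinity than Sr, contrary to the simple trend — adding an electron to Sr (ns²) has to open a new, higher-energy np subshell, which is unfavourable.
For reference (kJ/mol): C 122, F 328, P 72, Sr 5, Cs 46.
So from lowest to highest: Sr < Cs < P < C < F.

Sr, Cs, P, C, F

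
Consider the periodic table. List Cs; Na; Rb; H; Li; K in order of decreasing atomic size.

Cs > Rb > K > Na > Li > H

H is in period 1, group 1; Li is in period 2, group 1; Na is in period 3, group 1; K is in period 4, group 1; Rb is in period 5, group 1; Cs is in period 6, group 1.
Atomic radius shrinks across a period as nuclear charge pulls the same shell inward, and grows down a group as new shells are added.
All are in group 1, so atomic radius increases down the group.
So from largest to smallest: Cs > Rb > K > Na > Li > H.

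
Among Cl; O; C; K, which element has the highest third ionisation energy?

O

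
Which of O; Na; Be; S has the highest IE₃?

Consider each +2 ion: O²⁺ still has 4 valence electrons; Na²⁺ is already 1 electron into the core; Be²⁺ is the bare [He] core; S²⁺ still has 4 valence electrons.
Core electrons are held far more tightly than valence electrons, so Na and Be top the IE_3 order.
Valence configurations: O²⁺ [He]2s²2p², S²⁺ [Ne]3s²3p².
Approximate IE_3 values (kJ/mol): O 5300, Na 6910, Be 14849, S 3357.
Overall IE_3 order: S < O < Na < Be.

Be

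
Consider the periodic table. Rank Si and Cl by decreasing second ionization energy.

Cl, Si

IE_2 is the cost of taking one more electron from the +1 cation: Si⁺ still has 3 valence electrons; Cl⁺ still has 6 valence electrons.
All are still removing valence electrons, so compare the +1 ions as you would atoms: IE_2 generally rises across a period (higher Z_eff) and falls down a group (larger shell), subject to the usual subshell exceptions.
Valence configurations: Si⁺ [Ne]3s²3p¹, Cl⁺ [Ne]3s²3p⁴.
Tabulated IE_2 (kJ/mol): Si 1577, Cl 2298.
Hence IE_2: Si < Cl.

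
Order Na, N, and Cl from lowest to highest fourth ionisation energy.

IE_4 is the cost of taking one more electron from the +3 cation: Na³⁺ is already 2 electrons into the core; N³⁺ still has 2 valence electrons; Cl³⁺ still has 4 valence electrons.
Core electrons are held far more tightly than valence electrons, so Na tops the IE_4 order.
Valence configurations: N³⁺ [He]2s², Cl³⁺ [Ne]3s²3p².
The numbers (kJ/mol): Na 9543, N 7475, Cl 5159.
Putting it together, IE_4: Cl < N < Na.

Cl < N < Na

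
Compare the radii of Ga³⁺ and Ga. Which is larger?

Forming Ga³⁺ removes 3 electrons from Ga. Fewer electrons for the same nuclear charge means less shielding and a higher Z_eff on the remaining electrons, and for main-group metals the entire outer shell is lost.
A cation is smaller than its parent atom: Ga³⁺ < Ga.

Ga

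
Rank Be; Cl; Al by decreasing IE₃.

The third ionization energy removes an electron from the +2 ion. For each element: Be²⁺ is the bare [He] core; Cl²⁺ still has 5 valence electrons; Al²⁺ still has 1 valence electron.
Breaking into a closed-shell core is much more expensive than removing a leftover valence electron — Be has the largest IE_3 here.
Valence configurations: Cl²⁺ [Ne]3s²3p³, Al²⁺ [Ne]3s¹.
Tabulated IE_3 (kJ/mol): Be 14849, Cl 3822, Al 2745.
Overall IE_3 order: Al < Cl < Be.

Be > Cl > Al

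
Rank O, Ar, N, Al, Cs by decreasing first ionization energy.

Ar, N, O, Al, Cs

N is in period 2, group 15; O is in period 2, group 16; Al is in period 3, group 13; Ar is in period 3, group 18; Cs is in period 6, group 1.
Removing the outermost electron gets harder across a period and easier down a group.
These span different periods and groups, so the two trends combine.
Al > Cs: both effects reinforce here, so Al is clearly the higher of the two.
O > Al: relative to Al, both the across-period and down-group shifts push O's first ionization energy up.
N > O: this pair runs against the simple trend — see the exception note.
Ar > N: period and group pull opposite ways; the across-period shift dominates (1521 vs 1402 kJ/mol).
Note the exception: N has a higher first ionization energy than O, contrary to the simple trend — pairing an electron in O's 2p⁴ costs repulsion energy, so O ionizes more easily than half-filled N (2p³).
Approximate values (kJ/mol): N 1402, O 1314, Al 578, Ar 1521, Cs 376.
So from highest to lowest: Ar > N > O > Al > Cs.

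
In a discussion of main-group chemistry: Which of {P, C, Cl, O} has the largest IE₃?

O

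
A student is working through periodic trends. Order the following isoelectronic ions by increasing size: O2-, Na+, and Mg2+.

Mg2+ < Na+ < O2-

All of these have 10 electrons, so size is governed by nuclear charge alone: the more protons, the stronger the pull on the same electron cloud, and the smaller the ion.
Nuclear charges: Mg2+ (Z=12), Na+ (Z=11), O2- (Z=8).
Smallest to largest: Mg2+ < Na+ < O2-.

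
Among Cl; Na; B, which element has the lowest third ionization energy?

After 2 electrons have been removed, what remains? Cl²⁺ still has 5 valence electrons; Na²⁺ is already 1 electron into the core; B²⁺ still has 1 valence electron.
Core electrons are held far more tightly than valence electrons, so Na tops the IE_3 order.
Valence configurations: Cl²⁺ [Ne]3s²3p³, B²⁺ [He]2s¹.
The numbers (kJ/mol): Cl 3822, Na 6910, B 3660.
So the third ionization energies run B < Cl < Na.

B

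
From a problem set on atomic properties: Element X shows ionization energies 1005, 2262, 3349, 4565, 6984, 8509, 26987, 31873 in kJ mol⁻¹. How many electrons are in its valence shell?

Look for the largest jump between consecutive ionization energies: IE7/IE6 ≈ 3.2, far larger than any earlier ratio.
That jump marks the point where a core electron is being removed. So the atom has 6 valence electrons.

6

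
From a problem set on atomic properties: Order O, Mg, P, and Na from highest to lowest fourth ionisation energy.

Mg > Na > O > P

After 3 electrons have been removed, what remains? O³⁺ still has 3 valence electrons; Mg³⁺ is already 1 electron into the core; P³⁺ still has 2 valence electrons; Na³⁺ is already 2 electrons into the core.
Breaking into a closed-shell core is much more expensive than removing a leftover valence electron — Na and Mg have the largest IE_4 here.
Valence configurations: O³⁺ [He]2s²2p¹, P³⁺ [Ne]3s².
Tabulated IE_4 (kJ/mol): O 7469, Mg 10543, P 4964, Na 9543.
Hence IE_4: P < O < Na < Mg.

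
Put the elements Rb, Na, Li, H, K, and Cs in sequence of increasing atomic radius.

H < Li < Na < K < Rb < Cs

H is in period 1, group 1; Li is in period 2, group 1; Na is in period 3, group 1; K is in period 4, group 1; Rb is in period 5, group 1; Cs is in period 6, group 1.
Across a period the added protons contract the valence shell; down a group each new principal shell makes the atom larger.
All are in group 1, so atomic radius increases down the group.
So from smallest to largest: H < Li < Na < K < Rb < Cs.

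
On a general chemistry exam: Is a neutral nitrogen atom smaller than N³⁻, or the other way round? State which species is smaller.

N

Forming N³⁻ adds 3 electrons to N. More electron–electron repulsion in the same shell, with unchanged nuclear charge, lets the cloud expand.
An anion is larger than its parent atom: N³⁻ > N.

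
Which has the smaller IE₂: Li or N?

N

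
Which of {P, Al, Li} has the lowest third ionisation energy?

Al

IE_3 is the cost of taking one more electron from the +2 cation: P²⁺ still has 3 valence electrons; Al²⁺ still has 1 valence electron; Li²⁺ is already 1 electron into the core.
Core electrons are held far more tightly than valence electrons, so Li tops the IE_3 order.
Valence configurations: P²⁺ [Ne]3s²3p¹, Al²⁺ [Ne]3s¹.
Approximate IE_3 values (kJ/mol): P 2914, Al 2745, Li 11815.
Putting it together, IE_3: Al < P < Li.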